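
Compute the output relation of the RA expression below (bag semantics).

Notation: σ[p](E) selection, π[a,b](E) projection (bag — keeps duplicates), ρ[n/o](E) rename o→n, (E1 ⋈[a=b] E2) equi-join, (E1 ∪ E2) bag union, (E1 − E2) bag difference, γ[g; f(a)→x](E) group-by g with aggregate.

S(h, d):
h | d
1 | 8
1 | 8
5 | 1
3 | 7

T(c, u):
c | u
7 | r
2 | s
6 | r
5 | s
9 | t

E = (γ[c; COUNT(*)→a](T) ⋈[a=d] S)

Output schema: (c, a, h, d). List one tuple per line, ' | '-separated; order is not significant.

Subexpression sizes:
  T → 5
  γ[c; COUNT(*)→a](T) → 5
  S → 4
  (γ[c; COUNT(*)→a](T) ⋈[a=d] S) → 5

== RESULT ==
c | a | h | d
2 | 1 | 5 | 1
5 | 1 | 5 | 1
6 | 1 | 5 | 1
7 | 1 | 5 | 1
9 | 1 | 5 | 1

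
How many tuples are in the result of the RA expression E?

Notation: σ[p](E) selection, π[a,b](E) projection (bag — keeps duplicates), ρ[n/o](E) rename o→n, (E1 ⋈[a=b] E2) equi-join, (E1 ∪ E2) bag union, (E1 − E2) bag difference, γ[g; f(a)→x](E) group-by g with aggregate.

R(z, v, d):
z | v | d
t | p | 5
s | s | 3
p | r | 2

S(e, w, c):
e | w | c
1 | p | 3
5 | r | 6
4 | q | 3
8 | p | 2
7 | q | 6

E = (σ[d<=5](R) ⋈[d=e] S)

Subexpression sizes:
  R → 3
  σ[d<=5](R) → 3
  S → 5
  (σ[d<=5](R) ⋈[d=e] S) → 1

|E| = 1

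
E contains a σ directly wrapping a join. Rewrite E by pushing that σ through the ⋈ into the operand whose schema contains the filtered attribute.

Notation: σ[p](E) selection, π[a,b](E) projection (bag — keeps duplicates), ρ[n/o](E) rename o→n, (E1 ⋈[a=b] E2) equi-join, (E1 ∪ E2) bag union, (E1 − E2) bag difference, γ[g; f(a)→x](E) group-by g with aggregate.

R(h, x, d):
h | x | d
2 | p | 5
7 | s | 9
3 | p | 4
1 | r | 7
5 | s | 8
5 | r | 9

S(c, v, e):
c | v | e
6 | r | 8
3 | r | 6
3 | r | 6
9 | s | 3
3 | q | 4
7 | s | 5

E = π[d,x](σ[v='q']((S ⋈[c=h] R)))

σ filters on v, owned by the left side.
E' = π[d,x]((σ[v='q'](S) ⋈[c=h] R))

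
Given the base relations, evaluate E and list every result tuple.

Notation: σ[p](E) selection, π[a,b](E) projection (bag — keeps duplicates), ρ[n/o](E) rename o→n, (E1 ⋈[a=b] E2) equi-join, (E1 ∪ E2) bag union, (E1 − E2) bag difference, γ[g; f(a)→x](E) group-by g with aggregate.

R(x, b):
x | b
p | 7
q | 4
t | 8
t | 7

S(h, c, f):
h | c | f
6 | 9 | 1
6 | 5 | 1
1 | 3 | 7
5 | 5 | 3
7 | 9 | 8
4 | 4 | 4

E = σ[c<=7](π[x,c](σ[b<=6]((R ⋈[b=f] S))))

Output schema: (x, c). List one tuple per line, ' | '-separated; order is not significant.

Stepwise |·|:
  R → 4
  S → 6
  (R ⋈[b=f] S) → 4
  σ[b<=6]((R ⋈[b=f] S)) → 1
  π[x,c](σ[b<=6]((R ⋈[b=f] S))) → 1
  σ[c<=7](π[x,c](σ[b<=6]((R ⋈[b=f] S)))) → 1

== RESULT ==
x | c
q | 4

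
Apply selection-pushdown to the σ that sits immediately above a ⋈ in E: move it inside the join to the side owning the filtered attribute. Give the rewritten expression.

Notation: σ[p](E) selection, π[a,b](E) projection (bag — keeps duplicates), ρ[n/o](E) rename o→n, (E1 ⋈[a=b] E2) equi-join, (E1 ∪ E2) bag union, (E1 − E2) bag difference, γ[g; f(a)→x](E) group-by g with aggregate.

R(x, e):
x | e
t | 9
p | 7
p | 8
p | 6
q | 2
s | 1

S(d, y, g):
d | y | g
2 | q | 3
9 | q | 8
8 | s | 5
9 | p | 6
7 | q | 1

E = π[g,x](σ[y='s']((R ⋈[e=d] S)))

σ filters on y, owned by the right side.
E' = π[g,x]((R ⋈[e=d] σ[y='s'](S)))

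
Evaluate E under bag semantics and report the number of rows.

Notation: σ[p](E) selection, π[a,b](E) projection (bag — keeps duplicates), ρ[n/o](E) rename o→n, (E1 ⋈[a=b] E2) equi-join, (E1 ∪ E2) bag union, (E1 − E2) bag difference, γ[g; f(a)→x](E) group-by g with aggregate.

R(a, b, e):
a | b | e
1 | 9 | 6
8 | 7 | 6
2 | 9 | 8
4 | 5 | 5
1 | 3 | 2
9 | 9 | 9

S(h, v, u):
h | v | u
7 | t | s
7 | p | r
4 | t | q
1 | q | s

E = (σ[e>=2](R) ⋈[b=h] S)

Subexpression sizes:
  R → 6
  σ[e>=2](R) → 6
  S → 4
  (σ[e>=2](R) ⋈[b=h] S) → 2

|E| = 2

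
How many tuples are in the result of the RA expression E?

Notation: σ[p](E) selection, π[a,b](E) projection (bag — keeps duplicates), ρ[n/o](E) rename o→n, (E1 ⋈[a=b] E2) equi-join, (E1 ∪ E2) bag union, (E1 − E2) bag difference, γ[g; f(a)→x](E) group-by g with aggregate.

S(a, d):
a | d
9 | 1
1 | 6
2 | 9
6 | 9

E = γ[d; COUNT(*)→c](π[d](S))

Stepwise |·|:
  S → 4
  π[d](S) → 4
  γ[d; COUNT(*)→c](π[d](S)) → 3

|E| = 3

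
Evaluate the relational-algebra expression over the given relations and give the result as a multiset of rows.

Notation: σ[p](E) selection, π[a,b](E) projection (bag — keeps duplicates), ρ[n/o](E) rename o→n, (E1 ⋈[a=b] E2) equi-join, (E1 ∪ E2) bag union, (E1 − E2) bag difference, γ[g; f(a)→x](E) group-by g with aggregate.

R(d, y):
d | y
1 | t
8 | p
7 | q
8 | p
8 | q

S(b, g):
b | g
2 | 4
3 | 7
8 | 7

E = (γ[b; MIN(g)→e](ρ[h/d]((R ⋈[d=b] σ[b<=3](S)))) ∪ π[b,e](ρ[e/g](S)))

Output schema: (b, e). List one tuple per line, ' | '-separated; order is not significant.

Stepwise |·|:
  R → 5
  S → 3
  σ[b<=3](S) → 2
  (R ⋈[d=b] σ[b<=3](S)) → 0
  ρ[h/d]((R ⋈[d=b] σ[b<=3](S))) → 0
  γ[b; MIN(g)→e](ρ[h/d]((R ⋈[d=b] σ[b<=3](S)))) → 0
  S → 3
  ρ[e/g](S) → 3
  π[b,e](ρ[e/g](S)) → 3
  (γ[b; MIN(g)→e](ρ[h/d]((R ⋈[d=b] σ[b<=3](S)))) ∪ π[b,e](ρ[e/g](S))) → 3

== RESULT ==
b | e
2 | 4
3 | 7
8 | 7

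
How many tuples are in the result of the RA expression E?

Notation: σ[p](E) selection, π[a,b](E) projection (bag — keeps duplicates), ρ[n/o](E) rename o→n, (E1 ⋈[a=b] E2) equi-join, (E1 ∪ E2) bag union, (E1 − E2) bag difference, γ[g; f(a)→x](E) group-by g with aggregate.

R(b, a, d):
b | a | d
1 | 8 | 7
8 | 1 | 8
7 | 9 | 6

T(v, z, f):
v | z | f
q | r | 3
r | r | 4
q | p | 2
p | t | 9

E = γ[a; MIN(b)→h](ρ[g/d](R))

Per-node cardinality:
  R → 3
  ρ[g/d](R) → 3
  γ[a; MIN(b)→h](ρ[g/d](R)) → 3

|E| = 3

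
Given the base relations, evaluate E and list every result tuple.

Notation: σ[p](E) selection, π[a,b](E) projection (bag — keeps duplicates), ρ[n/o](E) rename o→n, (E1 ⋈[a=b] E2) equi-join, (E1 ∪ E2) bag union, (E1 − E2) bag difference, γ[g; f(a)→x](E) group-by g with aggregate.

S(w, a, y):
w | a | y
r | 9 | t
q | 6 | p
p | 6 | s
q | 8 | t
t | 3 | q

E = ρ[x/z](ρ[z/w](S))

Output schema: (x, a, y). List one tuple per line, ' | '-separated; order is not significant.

Subexpression sizes:
  S → 5
  ρ[z/w](S) → 5
  ρ[x/z](ρ[z/w](S)) → 5

== RESULT ==
x | a | y
p | 6 | s
q | 6 | p
q | 8 | t
r | 9 | t
t | 3 | q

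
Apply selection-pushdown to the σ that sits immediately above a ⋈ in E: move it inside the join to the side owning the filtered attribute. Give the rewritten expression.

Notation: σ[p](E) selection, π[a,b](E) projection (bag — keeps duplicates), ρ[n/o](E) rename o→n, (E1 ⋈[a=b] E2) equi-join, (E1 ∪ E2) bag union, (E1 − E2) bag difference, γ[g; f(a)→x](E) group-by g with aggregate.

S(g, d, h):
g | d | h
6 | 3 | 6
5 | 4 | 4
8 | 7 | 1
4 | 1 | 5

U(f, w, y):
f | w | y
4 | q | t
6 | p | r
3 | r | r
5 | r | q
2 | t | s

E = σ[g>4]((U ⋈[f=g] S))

σ filters on g, owned by the right side.
E' = (U ⋈[f=g] σ[g>4](S))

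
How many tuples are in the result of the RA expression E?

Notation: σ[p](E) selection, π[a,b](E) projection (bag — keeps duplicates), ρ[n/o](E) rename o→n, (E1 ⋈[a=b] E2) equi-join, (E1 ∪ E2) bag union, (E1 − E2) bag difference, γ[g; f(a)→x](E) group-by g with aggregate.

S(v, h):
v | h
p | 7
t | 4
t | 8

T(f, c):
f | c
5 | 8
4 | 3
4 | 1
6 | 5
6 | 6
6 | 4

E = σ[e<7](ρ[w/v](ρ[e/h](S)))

Stepwise |·|:
  S → 3
  ρ[e/h](S) → 3
  ρ[w/v](ρ[e/h](S)) → 3
  σ[e<7](ρ[w/v](ρ[e/h](S))) → 1

|E| = 1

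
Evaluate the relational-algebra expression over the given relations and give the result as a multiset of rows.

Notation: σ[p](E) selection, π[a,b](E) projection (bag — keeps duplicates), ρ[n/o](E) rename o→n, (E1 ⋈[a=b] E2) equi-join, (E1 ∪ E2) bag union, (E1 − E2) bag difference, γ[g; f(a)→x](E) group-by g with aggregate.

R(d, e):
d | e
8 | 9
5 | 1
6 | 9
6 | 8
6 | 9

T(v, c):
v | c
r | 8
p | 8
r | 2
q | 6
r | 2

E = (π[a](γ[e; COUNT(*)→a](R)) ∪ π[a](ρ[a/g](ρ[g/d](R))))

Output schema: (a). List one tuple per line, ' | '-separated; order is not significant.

Stepwise |·|:
  R → 5
  γ[e; COUNT(*)→a](R) → 3
  π[a](γ[e; COUNT(*)→a](R)) → 3
  R → 5
  ρ[g/d](R) → 5
  ρ[a/g](ρ[g/d](R)) → 5
  π[a](ρ[a/g](ρ[g/d](R))) → 5
  (π[a](γ[e; COUNT(*)→a](R)) ∪ π[a](ρ[a/g](ρ[g/d](R)))) → 8

== RESULT ==
a
1
1
3
5
6
6
6
8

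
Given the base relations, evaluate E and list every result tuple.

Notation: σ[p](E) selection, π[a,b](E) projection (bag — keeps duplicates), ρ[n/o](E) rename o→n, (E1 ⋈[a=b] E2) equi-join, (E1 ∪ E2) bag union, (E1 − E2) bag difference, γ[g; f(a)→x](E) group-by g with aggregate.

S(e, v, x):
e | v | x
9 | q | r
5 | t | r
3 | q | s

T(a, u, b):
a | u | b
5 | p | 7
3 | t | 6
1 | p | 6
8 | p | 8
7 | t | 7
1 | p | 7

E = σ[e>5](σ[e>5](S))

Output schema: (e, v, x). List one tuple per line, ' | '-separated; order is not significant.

Row counts bottom-up:
  S → 3
  σ[e>5](S) → 1
  σ[e>5](σ[e>5](S)) → 1

== RESULT ==
e | v | x
9 | q | r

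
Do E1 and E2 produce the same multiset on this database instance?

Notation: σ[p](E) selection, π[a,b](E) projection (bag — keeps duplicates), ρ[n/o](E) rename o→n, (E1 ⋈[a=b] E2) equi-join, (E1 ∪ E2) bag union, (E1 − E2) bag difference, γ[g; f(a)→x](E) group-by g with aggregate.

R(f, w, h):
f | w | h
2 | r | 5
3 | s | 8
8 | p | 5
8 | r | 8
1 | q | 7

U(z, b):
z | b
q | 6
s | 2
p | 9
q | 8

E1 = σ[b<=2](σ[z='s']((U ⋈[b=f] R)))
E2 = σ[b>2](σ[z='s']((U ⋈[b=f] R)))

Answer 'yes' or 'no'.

E1 row counts bottom-up:
  U → 4
  R → 5
  (U ⋈[b=f] R) → 3
  σ[z='s']((U ⋈[b=f] R)) → 1
  σ[b<=2](σ[z='s']((U ⋈[b=f] R))) → 1
E2 row counts bottom-up:
  U → 4
  R → 5
  (U ⋈[b=f] R) → 3
  σ[z='s']((U ⋈[b=f] R)) → 1
  σ[b>2](σ[z='s']((U ⋈[b=f] R))) → 0

E1 result:
z | b | f | w | h
s | 2 | 2 | r | 5
E2 result:
z | b | f | w | h
(0 rows)
Witness: ('s', 2, 2, 'r', 5) appears 1× in E1 but 0× in E2.

no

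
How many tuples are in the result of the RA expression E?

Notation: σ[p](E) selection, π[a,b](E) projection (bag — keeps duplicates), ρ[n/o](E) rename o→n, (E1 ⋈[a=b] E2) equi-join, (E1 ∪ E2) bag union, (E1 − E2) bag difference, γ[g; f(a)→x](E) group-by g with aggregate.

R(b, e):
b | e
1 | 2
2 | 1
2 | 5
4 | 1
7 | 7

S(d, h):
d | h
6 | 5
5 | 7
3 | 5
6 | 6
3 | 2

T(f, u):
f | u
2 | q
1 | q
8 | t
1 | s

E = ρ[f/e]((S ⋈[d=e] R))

Stepwise |·|:
  S → 5
  R → 5
  (S ⋈[d=e] R) → 1
  ρ[f/e]((S ⋈[d=e] R)) → 1

|E| = 1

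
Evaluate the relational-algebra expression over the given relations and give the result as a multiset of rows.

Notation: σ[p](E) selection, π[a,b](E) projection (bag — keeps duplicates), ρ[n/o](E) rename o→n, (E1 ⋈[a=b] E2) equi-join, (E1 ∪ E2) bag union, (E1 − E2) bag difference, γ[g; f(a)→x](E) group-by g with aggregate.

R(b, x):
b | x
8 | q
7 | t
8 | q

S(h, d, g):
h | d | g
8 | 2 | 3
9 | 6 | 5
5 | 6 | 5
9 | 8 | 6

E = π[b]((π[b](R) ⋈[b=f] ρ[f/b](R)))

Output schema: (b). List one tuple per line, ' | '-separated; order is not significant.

Subexpression sizes:
  R → 3
  π[b](R) → 3
  R → 3
  ρ[f/b](R) → 3
  (π[b](R) ⋈[b=f] ρ[f/b](R)) → 5
  π[b]((π[b](R) ⋈[b=f] ρ[f/b](R))) → 5

== RESULT ==
b
7
8
8
8
8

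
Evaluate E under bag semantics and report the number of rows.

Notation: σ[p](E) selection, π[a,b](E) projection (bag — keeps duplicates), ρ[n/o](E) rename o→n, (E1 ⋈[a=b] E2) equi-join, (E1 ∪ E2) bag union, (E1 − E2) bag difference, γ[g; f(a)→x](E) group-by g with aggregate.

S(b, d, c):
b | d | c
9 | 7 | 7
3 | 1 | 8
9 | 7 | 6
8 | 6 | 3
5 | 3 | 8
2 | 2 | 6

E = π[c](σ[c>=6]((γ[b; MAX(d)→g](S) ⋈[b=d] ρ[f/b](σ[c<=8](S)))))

Subexpression sizes:
  S → 6
  γ[b; MAX(d)→g](S) → 5
  S → 6
  σ[c<=8](S) → 6
  ρ[f/b](σ[c<=8](S)) → 6
  (γ[b; MAX(d)→g](S) ⋈[b=d] ρ[f/b](σ[c<=8](S))) → 2
  σ[c>=6]((γ[b; MAX(d)→g](S) ⋈[b=d] ρ[f/b](σ[c<=8](S)))) → 2
  π[c](σ[c>=6]((γ[b; MAX(d)→g](S) ⋈[b=d] ρ[f/b](σ[c<=8](S))))) → 2

|E| = 2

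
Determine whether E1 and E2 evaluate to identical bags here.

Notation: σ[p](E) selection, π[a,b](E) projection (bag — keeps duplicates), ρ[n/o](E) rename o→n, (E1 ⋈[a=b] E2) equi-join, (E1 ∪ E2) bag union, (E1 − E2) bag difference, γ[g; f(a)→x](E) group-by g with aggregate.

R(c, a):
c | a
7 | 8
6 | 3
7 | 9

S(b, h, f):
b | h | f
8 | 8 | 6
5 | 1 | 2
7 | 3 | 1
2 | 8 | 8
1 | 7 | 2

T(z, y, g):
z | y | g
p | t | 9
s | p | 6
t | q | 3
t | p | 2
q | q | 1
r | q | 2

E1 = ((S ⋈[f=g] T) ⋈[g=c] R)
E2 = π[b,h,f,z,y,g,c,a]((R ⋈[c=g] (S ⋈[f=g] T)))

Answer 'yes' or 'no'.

E1 per-node cardinality:
  S → 5
  T → 6
  (S ⋈[f=g] T) → 6
  R → 3
  ((S ⋈[f=g] T) ⋈[g=c] R) → 1
E2 per-node cardinality:
  R → 3
  S → 5
  T → 6
  (S ⋈[f=g] T) → 6
  (R ⋈[c=g] (S ⋈[f=g] T)) → 1
  π[b,h,f,z,y,g,c,a]((R ⋈[c=g] (S ⋈[f=g] T))) → 1

E1 and E2 produce the same multiset:
b | h | f | z | y | g | c | a
8 | 8 | 6 | s | p | 6 | 6 | 3

yes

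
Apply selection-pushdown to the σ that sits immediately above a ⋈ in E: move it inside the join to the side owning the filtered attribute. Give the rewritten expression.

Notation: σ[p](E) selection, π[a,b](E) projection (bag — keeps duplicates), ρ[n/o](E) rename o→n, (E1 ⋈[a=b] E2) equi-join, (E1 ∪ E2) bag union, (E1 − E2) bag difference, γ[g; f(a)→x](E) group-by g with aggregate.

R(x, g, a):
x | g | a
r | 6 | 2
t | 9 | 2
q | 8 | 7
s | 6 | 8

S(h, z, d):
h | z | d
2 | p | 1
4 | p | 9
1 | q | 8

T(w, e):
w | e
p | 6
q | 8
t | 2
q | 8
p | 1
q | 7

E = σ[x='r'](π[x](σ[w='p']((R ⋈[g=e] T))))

σ filters on w, owned by the right side.
E' = σ[x='r'](π[x]((R ⋈[g=e] σ[w='p'](T))))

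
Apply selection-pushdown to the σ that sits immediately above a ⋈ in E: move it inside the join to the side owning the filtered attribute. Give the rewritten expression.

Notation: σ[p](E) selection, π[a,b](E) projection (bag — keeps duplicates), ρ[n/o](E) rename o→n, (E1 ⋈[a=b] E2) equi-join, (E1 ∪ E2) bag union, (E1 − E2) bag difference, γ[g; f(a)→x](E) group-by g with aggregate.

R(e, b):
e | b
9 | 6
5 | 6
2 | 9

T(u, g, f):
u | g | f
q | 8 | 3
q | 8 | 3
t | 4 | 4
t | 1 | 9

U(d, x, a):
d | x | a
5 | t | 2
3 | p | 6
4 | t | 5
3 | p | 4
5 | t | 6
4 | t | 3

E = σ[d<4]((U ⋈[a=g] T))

σ filters on d, owned by the left side.
E' = (σ[d<4](U) ⋈[a=g] T)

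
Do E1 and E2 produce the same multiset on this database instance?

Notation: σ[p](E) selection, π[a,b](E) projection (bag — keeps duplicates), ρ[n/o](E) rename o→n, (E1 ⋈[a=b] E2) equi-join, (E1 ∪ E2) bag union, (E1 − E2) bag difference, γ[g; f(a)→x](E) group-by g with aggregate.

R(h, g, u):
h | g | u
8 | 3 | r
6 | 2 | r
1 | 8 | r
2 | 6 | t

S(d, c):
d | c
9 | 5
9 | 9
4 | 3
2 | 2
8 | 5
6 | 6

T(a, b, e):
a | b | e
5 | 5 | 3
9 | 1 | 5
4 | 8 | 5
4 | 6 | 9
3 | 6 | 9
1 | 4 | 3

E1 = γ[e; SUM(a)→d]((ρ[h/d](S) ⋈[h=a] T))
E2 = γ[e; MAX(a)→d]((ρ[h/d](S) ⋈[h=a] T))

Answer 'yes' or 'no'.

E1 subexpression sizes:
  S → 6
  ρ[h/d](S) → 6
  T → 6
  (ρ[h/d](S) ⋈[h=a] T) → 4
  γ[e; SUM(a)→d]((ρ[h/d](S) ⋈[h=a] T)) → 2
E2 subexpression sizes:
  S → 6
  ρ[h/d](S) → 6
  T → 6
  (ρ[h/d](S) ⋈[h=a] T) → 4
  γ[e; MAX(a)→d]((ρ[h/d](S) ⋈[h=a] T)) → 2

E1 result:
e | d
5 | 22
9 | 4
E2 result:
e | d
5 | 9
9 | 4
Witness: (5, 9) appears 0× in E1 but 1× in E2.

no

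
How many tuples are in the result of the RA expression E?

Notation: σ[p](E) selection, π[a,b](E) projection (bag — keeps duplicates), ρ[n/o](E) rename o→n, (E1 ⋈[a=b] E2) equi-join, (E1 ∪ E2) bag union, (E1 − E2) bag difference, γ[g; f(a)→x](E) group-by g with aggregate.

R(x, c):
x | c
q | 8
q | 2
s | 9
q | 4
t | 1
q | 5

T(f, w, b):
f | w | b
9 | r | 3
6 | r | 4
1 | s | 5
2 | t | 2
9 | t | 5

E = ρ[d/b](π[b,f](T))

Row counts bottom-up:
  T → 5
  π[b,f](T) → 5
  ρ[d/b](π[b,f](T)) → 5

|E| = 5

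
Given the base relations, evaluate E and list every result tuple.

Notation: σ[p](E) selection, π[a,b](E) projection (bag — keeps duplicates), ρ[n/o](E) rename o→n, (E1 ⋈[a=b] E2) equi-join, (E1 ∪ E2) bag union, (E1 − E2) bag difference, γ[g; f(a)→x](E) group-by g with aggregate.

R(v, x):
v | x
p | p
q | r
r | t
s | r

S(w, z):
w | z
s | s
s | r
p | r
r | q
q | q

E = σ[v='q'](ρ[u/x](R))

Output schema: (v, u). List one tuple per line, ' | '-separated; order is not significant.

Subexpression sizes:
  R → 4
  ρ[u/x](R) → 4
  σ[v='q'](ρ[u/x](R)) → 1

== RESULT ==
v | u
q | r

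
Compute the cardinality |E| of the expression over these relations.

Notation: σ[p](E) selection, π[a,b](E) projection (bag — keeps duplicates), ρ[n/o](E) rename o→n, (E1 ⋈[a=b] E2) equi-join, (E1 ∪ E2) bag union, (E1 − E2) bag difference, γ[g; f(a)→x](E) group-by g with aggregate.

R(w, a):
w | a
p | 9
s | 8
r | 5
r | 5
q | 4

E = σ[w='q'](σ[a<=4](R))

Row counts bottom-up:
  R → 5
  σ[a<=4](R) → 1
  σ[w='q'](σ[a<=4](R)) → 1

|E| = 1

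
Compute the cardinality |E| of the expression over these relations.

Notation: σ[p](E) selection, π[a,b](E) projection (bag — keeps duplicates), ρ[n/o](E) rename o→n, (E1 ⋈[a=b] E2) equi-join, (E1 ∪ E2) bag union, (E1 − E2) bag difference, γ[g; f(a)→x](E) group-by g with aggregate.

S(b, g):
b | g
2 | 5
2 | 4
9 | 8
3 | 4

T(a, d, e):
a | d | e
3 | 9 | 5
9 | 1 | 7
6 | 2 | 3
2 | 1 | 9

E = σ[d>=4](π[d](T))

Per-node cardinality:
  T → 4
  π[d](T) → 4
  σ[d>=4](π[d](T)) → 1

|E| = 1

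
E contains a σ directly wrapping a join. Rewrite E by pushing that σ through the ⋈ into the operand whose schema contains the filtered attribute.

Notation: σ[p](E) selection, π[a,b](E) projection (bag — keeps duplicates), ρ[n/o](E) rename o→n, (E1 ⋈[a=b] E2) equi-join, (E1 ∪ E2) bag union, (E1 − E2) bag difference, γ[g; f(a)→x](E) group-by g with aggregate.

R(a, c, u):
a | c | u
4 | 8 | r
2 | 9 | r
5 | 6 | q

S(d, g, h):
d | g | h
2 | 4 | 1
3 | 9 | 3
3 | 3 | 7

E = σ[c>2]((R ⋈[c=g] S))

σ filters on c, owned by the left side.
E' = (σ[c>2](R) ⋈[c=g] S)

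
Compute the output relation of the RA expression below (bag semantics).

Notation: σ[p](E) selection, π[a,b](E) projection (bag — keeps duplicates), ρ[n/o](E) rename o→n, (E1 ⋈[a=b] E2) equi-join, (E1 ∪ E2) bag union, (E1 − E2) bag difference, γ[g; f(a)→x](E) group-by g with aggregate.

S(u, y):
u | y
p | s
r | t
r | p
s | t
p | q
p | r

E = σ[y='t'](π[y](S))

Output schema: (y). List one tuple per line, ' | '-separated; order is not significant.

Subexpression sizes:
  S → 6
  π[y](S) → 6
  σ[y='t'](π[y](S)) → 2

== RESULT ==
y
t
t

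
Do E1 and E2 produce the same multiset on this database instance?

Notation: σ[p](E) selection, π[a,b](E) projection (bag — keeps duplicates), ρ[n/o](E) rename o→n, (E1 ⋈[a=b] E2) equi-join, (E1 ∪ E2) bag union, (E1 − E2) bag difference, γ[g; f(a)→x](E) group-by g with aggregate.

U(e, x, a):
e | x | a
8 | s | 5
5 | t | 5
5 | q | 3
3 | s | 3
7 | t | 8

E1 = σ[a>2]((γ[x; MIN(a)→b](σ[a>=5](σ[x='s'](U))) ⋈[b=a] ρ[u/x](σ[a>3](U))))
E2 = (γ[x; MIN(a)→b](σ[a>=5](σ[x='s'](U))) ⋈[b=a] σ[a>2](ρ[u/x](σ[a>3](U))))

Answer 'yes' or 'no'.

E1 per-node cardinality:
  U → 5
  σ[x='s'](U) → 2
  σ[a>=5](σ[x='s'](U)) → 1
  γ[x; MIN(a)→b](σ[a>=5](σ[x='s'](U))) → 1
  U → 5
  σ[a>3](U) → 3
  ρ[u/x](σ[a>3](U)) → 3
  (γ[x; MIN(a)→b](σ[a>=5](σ[x='s'](U))) ⋈[b=a] ρ[u/x](σ[a>3](U))) → 2
  σ[a>2]((γ[x; MIN(a)→b](σ[a>=5](σ[x='s'](U))) ⋈[b=a] ρ[u/x](σ[a>3](U)))) → 2
E2 per-node cardinality:
  U → 5
  σ[x='s'](U) → 2
  σ[a>=5](σ[x='s'](U)) → 1
  γ[x; MIN(a)→b](σ[a>=5](σ[x='s'](U))) → 1
  U → 5
  σ[a>3](U) → 3
  ρ[u/x](σ[a>3](U)) → 3
  σ[a>2](ρ[u/x](σ[a>3](U))) → 3
  (γ[x; MIN(a)→b](σ[a>=5](σ[x='s'](U))) ⋈[b=a] σ[a>2](ρ[u/x](σ[a>3](U)))) → 2

E1 and E2 produce the same multiset:
x | b | e | u | a
s | 5 | 5 | t | 5
s | 5 | 8 | s | 5

yes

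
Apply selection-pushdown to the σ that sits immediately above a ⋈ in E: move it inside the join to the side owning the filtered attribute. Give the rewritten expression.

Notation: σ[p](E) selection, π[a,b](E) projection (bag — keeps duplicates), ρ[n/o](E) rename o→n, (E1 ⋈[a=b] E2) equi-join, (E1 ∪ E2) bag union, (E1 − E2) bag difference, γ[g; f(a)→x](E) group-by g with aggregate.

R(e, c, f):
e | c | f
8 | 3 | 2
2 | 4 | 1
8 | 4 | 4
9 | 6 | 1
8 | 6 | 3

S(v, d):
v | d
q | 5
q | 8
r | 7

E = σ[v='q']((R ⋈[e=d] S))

σ filters on v, owned by the right side.
E' = (R ⋈[e=d] σ[v='q'](S))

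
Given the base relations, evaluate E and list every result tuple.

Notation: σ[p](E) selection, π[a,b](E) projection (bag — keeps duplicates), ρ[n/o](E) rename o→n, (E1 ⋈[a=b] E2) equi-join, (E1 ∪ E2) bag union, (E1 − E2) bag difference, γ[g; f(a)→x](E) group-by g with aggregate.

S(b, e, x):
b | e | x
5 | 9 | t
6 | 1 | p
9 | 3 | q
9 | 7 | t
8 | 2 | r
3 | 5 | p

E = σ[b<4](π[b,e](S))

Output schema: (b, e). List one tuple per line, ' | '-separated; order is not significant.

Subexpression sizes:
  S → 6
  π[b,e](S) → 6
  σ[b<4](π[b,e](S)) → 1

== RESULT ==
b | e
3 | 5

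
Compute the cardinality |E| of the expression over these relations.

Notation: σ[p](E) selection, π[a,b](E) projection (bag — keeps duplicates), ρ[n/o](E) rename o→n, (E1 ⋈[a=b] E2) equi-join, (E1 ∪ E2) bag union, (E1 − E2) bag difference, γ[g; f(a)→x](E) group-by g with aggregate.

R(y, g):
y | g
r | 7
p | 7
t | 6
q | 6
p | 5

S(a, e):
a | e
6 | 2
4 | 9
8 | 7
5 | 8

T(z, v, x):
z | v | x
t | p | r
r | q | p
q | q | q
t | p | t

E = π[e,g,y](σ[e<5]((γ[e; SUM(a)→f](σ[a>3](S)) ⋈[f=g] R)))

Subexpression sizes:
  S → 4
  σ[a>3](S) → 4
  γ[e; SUM(a)→f](σ[a>3](S)) → 4
  R → 5
  (γ[e; SUM(a)→f](σ[a>3](S)) ⋈[f=g] R) → 3
  σ[e<5]((γ[e; SUM(a)→f](σ[a>3](S)) ⋈[f=g] R)) → 2
  π[e,g,y](σ[e<5]((γ[e; SUM(a)→f](σ[a>3](S)) ⋈[f=g] R))) → 2

|E| = 2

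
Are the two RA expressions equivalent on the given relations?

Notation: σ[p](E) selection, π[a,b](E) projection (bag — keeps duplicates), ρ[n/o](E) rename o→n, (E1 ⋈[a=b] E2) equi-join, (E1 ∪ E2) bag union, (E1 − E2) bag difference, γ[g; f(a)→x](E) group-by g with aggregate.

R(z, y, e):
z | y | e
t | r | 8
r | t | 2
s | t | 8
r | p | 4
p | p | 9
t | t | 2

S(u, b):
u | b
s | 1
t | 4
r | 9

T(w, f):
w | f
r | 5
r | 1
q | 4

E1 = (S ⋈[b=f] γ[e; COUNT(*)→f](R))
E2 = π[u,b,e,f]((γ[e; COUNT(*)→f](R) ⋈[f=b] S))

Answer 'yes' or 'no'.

E1 per-node cardinality:
  S → 3
  R → 6
  γ[e; COUNT(*)→f](R) → 4
  (S ⋈[b=f] γ[e; COUNT(*)→f](R)) → 2
E2 per-node cardinality:
  R → 6
  γ[e; COUNT(*)→f](R) → 4
  S → 3
  (γ[e; COUNT(*)→f](R) ⋈[f=b] S) → 2
  π[u,b,e,f]((γ[e; COUNT(*)→f](R) ⋈[f=b] S)) → 2

E1 and E2 produce the same multiset:
u | b | e | f
s | 1 | 4 | 1
s | 1 | 9 | 1

yes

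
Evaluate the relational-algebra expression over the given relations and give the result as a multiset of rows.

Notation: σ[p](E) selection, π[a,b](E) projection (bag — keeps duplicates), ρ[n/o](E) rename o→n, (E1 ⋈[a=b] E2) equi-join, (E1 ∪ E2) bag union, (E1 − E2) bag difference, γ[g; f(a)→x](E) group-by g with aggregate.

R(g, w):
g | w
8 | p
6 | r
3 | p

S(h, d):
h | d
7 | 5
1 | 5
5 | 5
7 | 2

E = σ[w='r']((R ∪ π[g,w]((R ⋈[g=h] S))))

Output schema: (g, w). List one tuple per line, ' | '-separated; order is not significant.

Per-node cardinality:
  R → 3
  R → 3
  S → 4
  (R ⋈[g=h] S) → 0
  π[g,w]((R ⋈[g=h] S)) → 0
  (R ∪ π[g,w]((R ⋈[g=h] S))) → 3
  σ[w='r']((R ∪ π[g,w]((R ⋈[g=h] S)))) → 1

== RESULT ==
g | w
6 | r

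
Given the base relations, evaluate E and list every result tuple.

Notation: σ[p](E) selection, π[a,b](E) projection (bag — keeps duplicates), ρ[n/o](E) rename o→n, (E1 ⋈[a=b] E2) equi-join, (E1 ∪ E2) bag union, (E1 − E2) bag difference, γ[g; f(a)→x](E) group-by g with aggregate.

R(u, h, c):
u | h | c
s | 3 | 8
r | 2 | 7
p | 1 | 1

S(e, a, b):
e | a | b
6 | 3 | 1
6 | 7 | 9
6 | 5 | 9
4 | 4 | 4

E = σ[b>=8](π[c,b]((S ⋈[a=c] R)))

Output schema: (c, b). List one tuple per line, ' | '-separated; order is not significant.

Per-node cardinality:
  S → 4
  R → 3
  (S ⋈[a=c] R) → 1
  π[c,b]((S ⋈[a=c] R)) → 1
  σ[b>=8](π[c,b]((S ⋈[a=c] R))) → 1

== RESULT ==
c | b
7 | 9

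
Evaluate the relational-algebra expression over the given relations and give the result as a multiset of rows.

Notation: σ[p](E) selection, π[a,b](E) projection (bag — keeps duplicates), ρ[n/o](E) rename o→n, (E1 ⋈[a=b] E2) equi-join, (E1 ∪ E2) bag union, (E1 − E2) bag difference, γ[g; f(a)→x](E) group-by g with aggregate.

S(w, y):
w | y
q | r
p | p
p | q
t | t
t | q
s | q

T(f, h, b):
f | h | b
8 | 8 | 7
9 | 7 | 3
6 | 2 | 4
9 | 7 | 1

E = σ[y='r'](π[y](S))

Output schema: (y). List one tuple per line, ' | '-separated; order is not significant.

Row counts bottom-up:
  S → 6
  π[y](S) → 6
  σ[y='r'](π[y](S)) → 1

== RESULT ==
y
r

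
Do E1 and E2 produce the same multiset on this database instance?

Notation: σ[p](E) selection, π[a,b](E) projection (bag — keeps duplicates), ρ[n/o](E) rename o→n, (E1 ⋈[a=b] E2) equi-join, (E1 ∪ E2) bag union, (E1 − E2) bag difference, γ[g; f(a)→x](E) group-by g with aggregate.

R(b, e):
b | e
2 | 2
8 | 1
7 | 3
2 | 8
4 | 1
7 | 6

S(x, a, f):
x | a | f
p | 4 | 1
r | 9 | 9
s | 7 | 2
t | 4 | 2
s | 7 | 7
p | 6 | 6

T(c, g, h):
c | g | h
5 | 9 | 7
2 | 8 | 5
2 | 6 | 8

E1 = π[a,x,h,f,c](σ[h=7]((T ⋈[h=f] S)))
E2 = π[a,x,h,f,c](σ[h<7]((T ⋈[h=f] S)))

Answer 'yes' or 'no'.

E1 subexpression sizes:
  T → 3
  S → 6
  (T ⋈[h=f] S) → 1
  σ[h=7]((T ⋈[h=f] S)) → 1
  π[a,x,h,f,c](σ[h=7]((T ⋈[h=f] S))) → 1
E2 subexpression sizes:
  T → 3
  S → 6
  (T ⋈[h=f] S) → 1
  σ[h<7]((T ⋈[h=f] S)) → 0
  π[a,x,h,f,c](σ[h<7]((T ⋈[h=f] S))) → 0

E1 result:
a | x | h | f | c
7 | s | 7 | 7 | 5
E2 result:
a | x | h | f | c
(0 rows)
Witness: (7, 's', 7, 7, 5) appears 1× in E1 but 0× in E2.

no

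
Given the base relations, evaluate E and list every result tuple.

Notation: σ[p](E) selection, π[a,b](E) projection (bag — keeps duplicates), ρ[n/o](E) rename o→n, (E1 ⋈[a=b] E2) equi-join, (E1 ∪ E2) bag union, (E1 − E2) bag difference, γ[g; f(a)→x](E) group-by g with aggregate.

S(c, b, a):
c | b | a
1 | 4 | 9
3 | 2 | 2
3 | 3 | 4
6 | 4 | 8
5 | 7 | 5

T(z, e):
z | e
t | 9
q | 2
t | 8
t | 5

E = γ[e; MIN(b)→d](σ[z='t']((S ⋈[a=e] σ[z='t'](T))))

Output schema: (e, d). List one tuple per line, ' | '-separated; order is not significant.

Subexpression sizes:
  S → 5
  T → 4
  σ[z='t'](T) → 3
  (S ⋈[a=e] σ[z='t'](T)) → 3
  σ[z='t']((S ⋈[a=e] σ[z='t'](T))) → 3
  γ[e; MIN(b)→d](σ[z='t']((S ⋈[a=e] σ[z='t'](T)))) → 3

== RESULT ==
e | d
5 | 7
8 | 4
9 | 4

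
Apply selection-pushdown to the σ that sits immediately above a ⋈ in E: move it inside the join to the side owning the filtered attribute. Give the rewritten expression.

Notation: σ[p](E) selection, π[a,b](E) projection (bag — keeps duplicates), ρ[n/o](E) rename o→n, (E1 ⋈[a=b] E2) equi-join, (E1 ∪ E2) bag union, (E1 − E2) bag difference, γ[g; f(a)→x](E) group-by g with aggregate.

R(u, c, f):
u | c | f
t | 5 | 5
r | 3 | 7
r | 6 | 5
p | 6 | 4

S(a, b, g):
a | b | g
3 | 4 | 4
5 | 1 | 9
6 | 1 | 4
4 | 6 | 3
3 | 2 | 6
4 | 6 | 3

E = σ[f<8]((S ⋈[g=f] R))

σ filters on f, owned by the right side.
E' = (S ⋈[g=f] σ[f<8](R))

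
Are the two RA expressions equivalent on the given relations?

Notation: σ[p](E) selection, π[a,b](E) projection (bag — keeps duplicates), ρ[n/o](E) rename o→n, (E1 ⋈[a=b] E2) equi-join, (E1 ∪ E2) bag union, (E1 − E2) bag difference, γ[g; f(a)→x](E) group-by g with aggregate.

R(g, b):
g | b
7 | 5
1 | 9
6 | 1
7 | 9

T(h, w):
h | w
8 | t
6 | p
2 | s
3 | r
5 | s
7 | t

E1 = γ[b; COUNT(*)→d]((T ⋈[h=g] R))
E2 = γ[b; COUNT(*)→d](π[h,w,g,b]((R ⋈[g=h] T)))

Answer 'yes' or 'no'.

E1 per-node cardinality:
  T → 6
  R → 4
  (T ⋈[h=g] R) → 3
  γ[b; COUNT(*)→d]((T ⋈[h=g] R)) → 3
E2 per-node cardinality:
  R → 4
  T → 6
  (R ⋈[g=h] T) → 3
  π[h,w,g,b]((R ⋈[g=h] T)) → 3
  γ[b; COUNT(*)→d](π[h,w,g,b]((R ⋈[g=h] T))) → 3

E1 and E2 produce the same multiset:
b | d
1 | 1
5 | 1
9 | 1

yes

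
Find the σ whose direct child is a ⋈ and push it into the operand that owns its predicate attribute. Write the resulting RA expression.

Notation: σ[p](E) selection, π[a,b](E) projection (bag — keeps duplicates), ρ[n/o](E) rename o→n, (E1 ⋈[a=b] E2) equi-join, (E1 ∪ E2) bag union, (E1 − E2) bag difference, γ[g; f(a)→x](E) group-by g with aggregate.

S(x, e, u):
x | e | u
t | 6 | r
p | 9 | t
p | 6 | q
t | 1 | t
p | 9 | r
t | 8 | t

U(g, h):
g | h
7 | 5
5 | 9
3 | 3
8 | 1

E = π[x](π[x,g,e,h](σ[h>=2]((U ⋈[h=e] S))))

σ filters on h, owned by the left side.
E' = π[x](π[x,g,e,h]((σ[h>=2](U) ⋈[h=e] S)))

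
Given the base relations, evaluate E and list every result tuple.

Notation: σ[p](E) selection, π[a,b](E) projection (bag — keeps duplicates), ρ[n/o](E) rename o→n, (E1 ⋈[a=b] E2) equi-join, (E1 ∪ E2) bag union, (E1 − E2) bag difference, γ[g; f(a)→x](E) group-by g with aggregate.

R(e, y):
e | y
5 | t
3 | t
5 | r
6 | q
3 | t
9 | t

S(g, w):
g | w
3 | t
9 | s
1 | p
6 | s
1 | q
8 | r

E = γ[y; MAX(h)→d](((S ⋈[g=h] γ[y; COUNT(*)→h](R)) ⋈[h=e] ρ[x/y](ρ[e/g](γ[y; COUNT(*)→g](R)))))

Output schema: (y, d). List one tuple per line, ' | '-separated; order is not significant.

Subexpression sizes:
  S → 6
  R → 6
  γ[y; COUNT(*)→h](R) → 3
  (S ⋈[g=h] γ[y; COUNT(*)→h](R)) → 4
  R → 6
  γ[y; COUNT(*)→g](R) → 3
  ρ[e/g](γ[y; COUNT(*)→g](R)) → 3
  ρ[x/y](ρ[e/g](γ[y; COUNT(*)→g](R))) → 3
  ((S ⋈[g=h] γ[y; COUNT(*)→h](R)) ⋈[h=e] ρ[x/y](ρ[e/g](γ[y; COUNT(*)→g](R)))) → 8
  γ[y; MAX(h)→d](((S ⋈[g=h] γ[y; COUNT(*)→h](R)) ⋈[h=e] ρ[x/y](ρ[e/g](γ[y; COUNT(*)→g](R))))) → 2

== RESULT ==
y | d
q | 1
r | 1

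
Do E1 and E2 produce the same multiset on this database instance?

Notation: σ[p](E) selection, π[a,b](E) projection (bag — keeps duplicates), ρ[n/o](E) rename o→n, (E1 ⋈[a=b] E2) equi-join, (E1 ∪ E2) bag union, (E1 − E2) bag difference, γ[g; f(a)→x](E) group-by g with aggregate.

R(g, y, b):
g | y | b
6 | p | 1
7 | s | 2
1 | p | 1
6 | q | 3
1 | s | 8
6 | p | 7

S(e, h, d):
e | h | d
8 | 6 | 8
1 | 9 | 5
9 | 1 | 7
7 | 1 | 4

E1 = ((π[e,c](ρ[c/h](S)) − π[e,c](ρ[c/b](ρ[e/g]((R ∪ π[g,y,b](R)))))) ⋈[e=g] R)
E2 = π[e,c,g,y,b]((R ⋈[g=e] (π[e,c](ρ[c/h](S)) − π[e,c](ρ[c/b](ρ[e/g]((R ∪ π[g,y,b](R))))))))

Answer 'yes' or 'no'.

E1 per-node cardinality:
  S → 4
  ρ[c/h](S) → 4
  π[e,c](ρ[c/h](S)) → 4
  R → 6
  R → 6
  π[g,y,b](R) → 6
  (R ∪ π[g,y,b](R)) → 12
  ρ[e/g]((R ∪ π[g,y,b](R))) → 12
  ρ[c/b](ρ[e/g]((R ∪ π[g,y,b](R)))) → 12
  π[e,c](ρ[c/b](ρ[e/g]((R ∪ π[g,y,b](R))))) → 12
  (π[e,c](ρ[c/h](S)) − π[e,c](ρ[c/b](ρ[e/g]((R ∪ π[g,y,b](R)))))) → 4
  R → 6
  ((π[e,c](ρ[c/h](S)) − π[e,c](ρ[c/b](ρ[e/g]((R ∪ π[g,y,b](R)))))) ⋈[e=g] R) → 3
E2 per-node cardinality:
  R → 6
  S → 4
  ρ[c/h](S) → 4
  π[e,c](ρ[c/h](S)) → 4
  R → 6
  R → 6
  π[g,y,b](R) → 6
  (R ∪ π[g,y,b](R)) → 12
  ρ[e/g]((R ∪ π[g,y,b](R))) → 12
  ρ[c/b](ρ[e/g]((R ∪ π[g,y,b](R)))) → 12
  π[e,c](ρ[c/b](ρ[e/g]((R ∪ π[g,y,b](R))))) → 12
  (π[e,c](ρ[c/h](S)) − π[e,c](ρ[c/b](ρ[e/g]((R ∪ π[g,y,b](R)))))) → 4
  (R ⋈[g=e] (π[e,c](ρ[c/h](S)) − π[e,c](ρ[c/b](ρ[e/g]((R ∪ π[g,y,b](R))))))) → 3
  π[e,c,g,y,b]((R ⋈[g=e] (π[e,c](ρ[c/h](S)) − π[e,c](ρ[c/b](ρ[e/g]((R ∪ π[g,y,b](R)))))))) → 3

E1 and E2 produce the same multiset:
e | c | g | y | b
1 | 9 | 1 | p | 1
1 | 9 | 1 | s | 8
7 | 1 | 7 | s | 2

yes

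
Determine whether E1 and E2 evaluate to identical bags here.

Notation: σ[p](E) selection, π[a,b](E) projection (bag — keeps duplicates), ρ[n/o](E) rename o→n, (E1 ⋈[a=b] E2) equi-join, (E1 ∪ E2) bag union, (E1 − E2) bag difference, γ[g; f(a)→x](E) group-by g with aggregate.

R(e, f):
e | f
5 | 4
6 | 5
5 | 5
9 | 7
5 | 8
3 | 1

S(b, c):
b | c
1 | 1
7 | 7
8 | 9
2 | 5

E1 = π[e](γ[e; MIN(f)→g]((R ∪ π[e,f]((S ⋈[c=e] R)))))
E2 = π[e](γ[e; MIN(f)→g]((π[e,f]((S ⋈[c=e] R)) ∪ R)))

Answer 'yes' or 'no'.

E1 row counts bottom-up:
  R → 6
  S → 4
  R → 6
  (S ⋈[c=e] R) → 4
  π[e,f]((S ⋈[c=e] R)) → 4
  (R ∪ π[e,f]((S ⋈[c=e] R))) → 10
  γ[e; MIN(f)→g]((R ∪ π[e,f]((S ⋈[c=e] R)))) → 4
  π[e](γ[e; MIN(f)→g]((R ∪ π[e,f]((S ⋈[c=e] R))))) → 4
E2 row counts bottom-up:
  S → 4
  R → 6
  (S ⋈[c=e] R) → 4
  π[e,f]((S ⋈[c=e] R)) → 4
  R → 6
  (π[e,f]((S ⋈[c=e] R)) ∪ R) → 10
  γ[e; MIN(f)→g]((π[e,f]((S ⋈[c=e] R)) ∪ R)) → 4
  π[e](γ[e; MIN(f)→g]((π[e,f]((S ⋈[c=e] R)) ∪ R))) → 4

E1 and E2 produce the same multiset:
e
3
5
6
9

yes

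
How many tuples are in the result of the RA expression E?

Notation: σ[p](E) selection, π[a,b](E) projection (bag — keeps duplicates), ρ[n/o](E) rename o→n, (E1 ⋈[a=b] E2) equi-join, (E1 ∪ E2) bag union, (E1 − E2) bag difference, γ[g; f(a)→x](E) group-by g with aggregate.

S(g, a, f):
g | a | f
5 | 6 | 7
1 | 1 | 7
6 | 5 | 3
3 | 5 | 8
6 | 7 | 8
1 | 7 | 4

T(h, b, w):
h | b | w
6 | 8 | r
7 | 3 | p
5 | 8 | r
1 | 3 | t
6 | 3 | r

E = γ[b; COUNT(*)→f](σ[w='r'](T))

Subexpression sizes:
  T → 5
  σ[w='r'](T) → 3
  γ[b; COUNT(*)→f](σ[w='r'](T)) → 2

|E| = 2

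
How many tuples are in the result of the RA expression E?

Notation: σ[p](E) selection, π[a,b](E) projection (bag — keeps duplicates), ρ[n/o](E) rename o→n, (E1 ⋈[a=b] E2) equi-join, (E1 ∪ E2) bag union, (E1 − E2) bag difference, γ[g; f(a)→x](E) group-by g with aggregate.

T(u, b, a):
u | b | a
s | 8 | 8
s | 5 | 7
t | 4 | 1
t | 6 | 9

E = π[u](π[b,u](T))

Row counts bottom-up:
  T → 4
  π[b,u](T) → 4
  π[u](π[b,u](T)) → 4

|E| = 4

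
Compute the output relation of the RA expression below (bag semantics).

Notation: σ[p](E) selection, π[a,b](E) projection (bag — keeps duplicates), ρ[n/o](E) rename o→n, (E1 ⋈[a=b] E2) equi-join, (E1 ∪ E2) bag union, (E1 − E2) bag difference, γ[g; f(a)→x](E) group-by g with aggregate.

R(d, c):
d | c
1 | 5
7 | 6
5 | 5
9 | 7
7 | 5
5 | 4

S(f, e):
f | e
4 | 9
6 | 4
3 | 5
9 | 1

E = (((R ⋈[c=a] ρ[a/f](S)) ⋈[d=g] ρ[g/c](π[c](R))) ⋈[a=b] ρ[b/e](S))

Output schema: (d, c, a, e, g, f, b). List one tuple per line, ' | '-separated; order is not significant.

Stepwise |·|:
  R → 6
  S → 4
  ρ[a/f](S) → 4
  (R ⋈[c=a] ρ[a/f](S)) → 2
  R → 6
  π[c](R) → 6
  ρ[g/c](π[c](R)) → 6
  ((R ⋈[c=a] ρ[a/f](S)) ⋈[d=g] ρ[g/c](π[c](R))) → 4
  S → 4
  ρ[b/e](S) → 4
  (((R ⋈[c=a] ρ[a/f](S)) ⋈[d=g] ρ[g/c](π[c](R))) ⋈[a=b] ρ[b/e](S)) → 3

== RESULT ==
d | c | a | e | g | f | b
5 | 4 | 4 | 9 | 5 | 6 | 4
5 | 4 | 4 | 9 | 5 | 6 | 4
5 | 4 | 4 | 9 | 5 | 6 | 4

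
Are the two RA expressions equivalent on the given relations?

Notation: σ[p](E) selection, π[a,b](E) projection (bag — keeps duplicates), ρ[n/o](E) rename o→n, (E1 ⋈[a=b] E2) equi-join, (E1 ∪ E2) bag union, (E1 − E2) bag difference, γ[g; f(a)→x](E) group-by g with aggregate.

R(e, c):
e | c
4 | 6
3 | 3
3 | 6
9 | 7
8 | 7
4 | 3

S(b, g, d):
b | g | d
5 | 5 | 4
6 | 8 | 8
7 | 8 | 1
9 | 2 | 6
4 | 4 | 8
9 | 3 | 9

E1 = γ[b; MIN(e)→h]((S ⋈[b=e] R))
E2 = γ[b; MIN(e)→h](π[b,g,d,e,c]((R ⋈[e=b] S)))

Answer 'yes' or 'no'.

E1 per-node cardinality:
  S → 6
  R → 6
  (S ⋈[b=e] R) → 4
  γ[b; MIN(e)→h]((S ⋈[b=e] R)) → 2
E2 per-node cardinality:
  R → 6
  S → 6
  (R ⋈[e=b] S) → 4
  π[b,g,d,e,c]((R ⋈[e=b] S)) → 4
  γ[b; MIN(e)→h](π[b,g,d,e,c]((R ⋈[e=b] S))) → 2

E1 and E2 produce the same multiset:
b | h
4 | 4
9 | 9

yes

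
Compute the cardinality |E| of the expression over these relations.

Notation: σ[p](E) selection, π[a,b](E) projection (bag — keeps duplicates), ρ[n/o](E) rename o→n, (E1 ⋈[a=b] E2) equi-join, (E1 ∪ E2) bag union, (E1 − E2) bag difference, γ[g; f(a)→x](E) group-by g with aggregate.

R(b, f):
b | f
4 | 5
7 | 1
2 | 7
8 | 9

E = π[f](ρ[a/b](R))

Stepwise |·|:
  R → 4
  ρ[a/b](R) → 4
  π[f](ρ[a/b](R)) → 4

|E| = 4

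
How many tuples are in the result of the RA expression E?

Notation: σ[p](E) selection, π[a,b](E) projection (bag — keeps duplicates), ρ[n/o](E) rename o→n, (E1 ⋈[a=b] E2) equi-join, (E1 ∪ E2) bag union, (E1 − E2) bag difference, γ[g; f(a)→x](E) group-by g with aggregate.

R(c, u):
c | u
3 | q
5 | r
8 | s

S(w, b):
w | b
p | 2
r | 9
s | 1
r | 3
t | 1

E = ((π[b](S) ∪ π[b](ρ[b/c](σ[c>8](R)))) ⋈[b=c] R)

Stepwise |·|:
  S → 5
  π[b](S) → 5
  R → 3
  σ[c>8](R) → 0
  ρ[b/c](σ[c>8](R)) → 0
  π[b](ρ[b/c](σ[c>8](R))) → 0
  (π[b](S) ∪ π[b](ρ[b/c](σ[c>8](R)))) → 5
  R → 3
  ((π[b](S) ∪ π[b](ρ[b/c](σ[c>8](R)))) ⋈[b=c] R) → 1

|E| = 1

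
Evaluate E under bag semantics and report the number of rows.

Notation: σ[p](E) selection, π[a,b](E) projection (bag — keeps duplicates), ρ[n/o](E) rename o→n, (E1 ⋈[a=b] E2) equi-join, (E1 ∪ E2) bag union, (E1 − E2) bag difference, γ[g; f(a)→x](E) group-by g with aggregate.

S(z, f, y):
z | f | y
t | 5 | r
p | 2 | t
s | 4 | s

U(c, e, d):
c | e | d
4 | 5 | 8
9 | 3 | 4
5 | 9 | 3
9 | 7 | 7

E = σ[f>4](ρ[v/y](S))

Row counts bottom-up:
  S → 3
  ρ[v/y](S) → 3
  σ[f>4](ρ[v/y](S)) → 1

|E| = 1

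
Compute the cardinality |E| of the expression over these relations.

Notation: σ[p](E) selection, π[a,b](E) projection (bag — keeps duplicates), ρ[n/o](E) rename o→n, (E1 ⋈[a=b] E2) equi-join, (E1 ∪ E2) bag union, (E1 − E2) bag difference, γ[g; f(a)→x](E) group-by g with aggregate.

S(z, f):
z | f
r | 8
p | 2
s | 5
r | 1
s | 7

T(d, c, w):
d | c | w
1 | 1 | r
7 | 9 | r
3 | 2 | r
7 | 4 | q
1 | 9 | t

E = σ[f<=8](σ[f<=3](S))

Row counts bottom-up:
  S → 5
  σ[f<=3](S) → 2
  σ[f<=8](σ[f<=3](S)) → 2

|E| = 2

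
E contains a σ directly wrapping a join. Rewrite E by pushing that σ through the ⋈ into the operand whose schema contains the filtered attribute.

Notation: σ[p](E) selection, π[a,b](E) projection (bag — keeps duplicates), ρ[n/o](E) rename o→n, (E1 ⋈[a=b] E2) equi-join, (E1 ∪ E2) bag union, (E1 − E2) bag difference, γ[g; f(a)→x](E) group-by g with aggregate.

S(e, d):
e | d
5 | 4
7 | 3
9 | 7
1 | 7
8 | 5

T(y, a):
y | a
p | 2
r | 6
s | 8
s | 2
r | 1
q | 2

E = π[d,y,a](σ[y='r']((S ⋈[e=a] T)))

σ filters on y, owned by the right side.
E' = π[d,y,a]((S ⋈[e=a] σ[y='r'](T)))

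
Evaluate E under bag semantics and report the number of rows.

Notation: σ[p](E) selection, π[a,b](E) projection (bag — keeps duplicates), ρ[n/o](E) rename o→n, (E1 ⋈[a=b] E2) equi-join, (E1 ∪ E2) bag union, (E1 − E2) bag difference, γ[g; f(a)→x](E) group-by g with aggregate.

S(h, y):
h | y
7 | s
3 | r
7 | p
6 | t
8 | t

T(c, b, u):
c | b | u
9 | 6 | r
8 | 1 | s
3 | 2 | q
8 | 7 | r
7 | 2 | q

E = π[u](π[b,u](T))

Per-node cardinality:
  T → 5
  π[b,u](T) → 5
  π[u](π[b,u](T)) → 5

|E| = 5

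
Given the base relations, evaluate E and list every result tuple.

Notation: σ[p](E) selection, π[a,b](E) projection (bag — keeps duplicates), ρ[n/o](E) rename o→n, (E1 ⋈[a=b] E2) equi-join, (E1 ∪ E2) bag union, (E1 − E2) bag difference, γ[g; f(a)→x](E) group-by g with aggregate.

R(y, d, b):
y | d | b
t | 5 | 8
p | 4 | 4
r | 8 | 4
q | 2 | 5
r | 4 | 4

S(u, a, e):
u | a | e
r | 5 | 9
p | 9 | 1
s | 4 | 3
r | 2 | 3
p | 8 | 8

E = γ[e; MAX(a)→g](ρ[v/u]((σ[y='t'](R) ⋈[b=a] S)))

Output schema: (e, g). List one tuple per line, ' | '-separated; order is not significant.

Subexpression sizes:
  R → 5
  σ[y='t'](R) → 1
  S → 5
  (σ[y='t'](R) ⋈[b=a] S) → 1
  ρ[v/u]((σ[y='t'](R) ⋈[b=a] S)) → 1
  γ[e; MAX(a)→g](ρ[v/u]((σ[y='t'](R) ⋈[b=a] S))) → 1

== RESULT ==
e | g
8 | 8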